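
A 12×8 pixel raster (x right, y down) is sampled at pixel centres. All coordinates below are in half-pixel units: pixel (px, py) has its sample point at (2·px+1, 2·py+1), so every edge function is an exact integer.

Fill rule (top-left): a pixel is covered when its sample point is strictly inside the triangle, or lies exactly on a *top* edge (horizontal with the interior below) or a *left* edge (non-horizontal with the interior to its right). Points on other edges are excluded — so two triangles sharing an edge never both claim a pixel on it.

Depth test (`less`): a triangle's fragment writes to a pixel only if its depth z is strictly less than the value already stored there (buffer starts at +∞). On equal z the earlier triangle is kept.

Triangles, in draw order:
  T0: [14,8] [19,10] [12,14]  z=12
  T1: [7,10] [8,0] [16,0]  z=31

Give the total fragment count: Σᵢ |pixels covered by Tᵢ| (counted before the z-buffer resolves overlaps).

T0:
  2·area = 34
  edge (14, 8)→(19, 10): d=(5,2) right/bottom  bias=-1
  edge (19, 10)→(12, 14): d=(-7,4) right/bottom  bias=-1
  edge (12, 14)→(14, 8): d=(2,-6) top-left  bias=+0
    (7,2)@(15, 5): e=[-17,51,0] → .  [on edge]
    (7,4)@(15, 9): e=[3,23,8] → X
    (8,4)@(17, 9): e=[-1,15,20] → .
    (6,5)@(13, 11): e=[17,17,0] → X  [on edge]
    (8,5)@(17, 11): e=[9,1,24] → X
    (9,5)@(19, 11): e=[5,-7,36] → .
    (6,6)@(13, 13): e=[27,3,4] → X
    (7,6)@(15, 13): e=[23,-5,16] → .
    (8,6)@(17, 13): e=[19,-13,28] → .
    (6,7)@(13, 15): e=[37,-11,8] → .
  covered (5 px):
    . . . . . . . . . . . .
    . . . . . . . . . . . .
    . . . . . . . . . . . .
    . . . . . . . . . . . .
    . . . . . . . X . . . .
    . . . . . . X X X . . .
    . . . . . . X . . . . .
    . . . . . . . . . . . .
T1:
  2·area = 80
  edge (7, 10)→(8, 0): d=(1,-10) top-left  bias=+0
  edge (8, 0)→(16, 0): d=(8,0) top-left  bias=+0
  edge (16, 0)→(7, 10): d=(-9,10) right/bottom  bias=-1
    (4,0)@(9, 1): e=[11,8,61] → X
    (5,0)@(11, 1): e=[31,8,41] → X
    (6,0)@(13, 1): e=[51,8,21] → X
    (7,0)@(15, 1): e=[71,8,1] → X
    (8,0)@(17, 1): e=[91,8,-19] → .
    (4,1)@(9, 3): e=[13,24,43] → X
    (7,1)@(15, 3): e=[73,24,-17] → .
    (4,2)@(9, 5): e=[15,40,25] → X
    (6,2)@(13, 5): e=[55,40,-15] → .
    (4,3)@(9, 7): e=[17,56,7] → X
    (5,3)@(11, 7): e=[37,56,-13] → .
    (4,4)@(9, 9): e=[19,72,-11] → .
  covered (10 px):
    . . . . X X X X . . . .
    . . . . X X X . . . . .
    . . . . X X . . . . . .
    . . . . X . . . . . . .
    . . . . . . . . . . . .
    . . . . . . . . . . . .
    . . . . . . . . . . . .
    . . . . . . . . . . . .

Result: 15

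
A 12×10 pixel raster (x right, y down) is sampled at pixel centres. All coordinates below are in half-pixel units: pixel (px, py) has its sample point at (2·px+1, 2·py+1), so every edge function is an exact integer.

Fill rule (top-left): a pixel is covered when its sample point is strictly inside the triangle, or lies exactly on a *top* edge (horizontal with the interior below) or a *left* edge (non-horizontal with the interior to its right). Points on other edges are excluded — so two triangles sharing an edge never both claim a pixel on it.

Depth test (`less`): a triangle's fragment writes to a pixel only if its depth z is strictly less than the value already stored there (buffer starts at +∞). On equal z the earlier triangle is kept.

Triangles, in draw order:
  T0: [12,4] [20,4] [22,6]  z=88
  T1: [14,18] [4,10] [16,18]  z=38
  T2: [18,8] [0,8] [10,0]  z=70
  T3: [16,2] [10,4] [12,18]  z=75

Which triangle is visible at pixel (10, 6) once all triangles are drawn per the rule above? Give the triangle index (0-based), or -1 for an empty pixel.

T0:
  2·area = 16
  edge (12, 4)→(20, 4): d=(8,0) top-left  bias=+0
  edge (20, 4)→(22, 6): d=(2,2) right/bottom  bias=-1
  edge (22, 6)→(12, 4): d=(-10,-2) top-left  bias=+0
    (8,0)@(17, 1): e=[-24,0,40] → .  [on edge]
    (3,1)@(7, 3): e=[-8,24,0] → .  [on edge]
    (9,1)@(19, 3): e=[-8,0,24] → .  [on edge]
    (8,2)@(17, 5): e=[8,8,0] → X  [on edge]
    (9,2)@(19, 5): e=[8,4,4] → X
    (10,2)@(21, 5): e=[8,0,8] → .  [on edge]
    (8,3)@(17, 7): e=[24,12,-20] → .
    (9,3)@(19, 7): e=[24,8,-16] → .
    (11,3)@(23, 7): e=[24,0,-8] → .  [on edge]
  covered (2 px):
    . . . . . . . . . . . .
    . . . . . . . . . . . .
    . . . . . . . . X X . .
    . . . . . . . . . . . .
    . . . . . . . . . . . .
    . . . . . . . . . . . .
    . . . . . . . . . . . .
    . . . . . . . . . . . .
    . . . . . . . . . . . .
    . . . . . . . . . . . .
T1:
  2·area = 16
  edge (14, 18)→(4, 10): d=(-10,-8) top-left  bias=+0
  edge (4, 10)→(16, 18): d=(12,8) right/bottom  bias=-1
  edge (16, 18)→(14, 18): d=(-2,0) right/bottom  bias=-1
    (5,7)@(11, 15): e=[6,4,6] → X
    (6,7)@(13, 15): e=[22,-12,6] → .
    (5,8)@(11, 17): e=[-14,28,2] → .
    (6,8)@(13, 17): e=[2,12,2] → X
    (7,8)@(15, 17): e=[18,-4,2] → .
    (6,9)@(13, 19): e=[-18,36,-2] → .
  covered (2 px):
    . . . . . . . . . . . .
    . . . . . . . . . . . .
    . . . . . . . . . . . .
    . . . . . . . . . . . .
    . . . . . . . . . . . .
    . . . . . . . . . . . .
    . . . . . . . . . . . .
    . . . . . X . . . . . .
    . . . . . . X . . . . .
    . . . . . . . . . . . .
T2:
  2·area = 144
  edge (18, 8)→(0, 8): d=(-18,0) right/bottom  bias=-1
  edge (0, 8)→(10, 0): d=(10,-8) top-left  bias=+0
  edge (10, 0)→(18, 8): d=(8,8) right/bottom  bias=-1
    (4,0)@(9, 1): e=[126,2,16] → X
    (5,0)@(11, 1): e=[126,18,0] → .  [on edge]
    (3,1)@(7, 3): e=[90,6,48] → X
    (5,1)@(11, 3): e=[90,38,16] → X
    (6,1)@(13, 3): e=[90,54,0] → .  [on edge]
    (2,2)@(5, 5): e=[54,10,80] → X
    (6,2)@(13, 5): e=[54,74,16] → X
    (7,2)@(15, 5): e=[54,90,0] → .  [on edge]
    (1,3)@(3, 7): e=[18,14,112] → X
    (7,3)@(15, 7): e=[18,110,16] → X
    (8,3)@(17, 7): e=[18,126,0] → .  [on edge]
    (1,4)@(3, 9): e=[-18,34,128] → .
    (9,4)@(19, 9): e=[-18,162,0] → .  [on edge]
    (10,5)@(21, 11): e=[-54,198,0] → .  [on edge]
    (11,6)@(23, 13): e=[-90,234,0] → .  [on edge]
  covered (16 px):
    . . . . X . . . . . . .
    . . . X X X . . . . . .
    . . X X X X X . . . . .
    . X X X X X X X . . . .
    . . . . . . . . . . . .
    . . . . . . . . . . . .
    . . . . . . . . . . . .
    . . . . . . . . . . . .
    . . . . . . . . . . . .
    . . . . . . . . . . . .
T3:
  2·area = 88  (B↔C swapped to make it positive)
  edge (16, 2)→(12, 18): d=(-4,16) right/bottom  bias=-1
  edge (12, 18)→(10, 4): d=(-2,-14) top-left  bias=+0
  edge (10, 4)→(16, 2): d=(6,-2) top-left  bias=+0
    (9,0)@(19, 1): e=[-44,132,0] → .  [on edge]
    (6,1)@(13, 3): e=[44,44,0] → X  [on edge]
    (7,1)@(15, 3): e=[12,72,4] → X
    (8,1)@(17, 3): e=[-20,100,8] → .
    (3,2)@(7, 5): e=[132,-44,0] → .  [on edge]
    (5,2)@(11, 5): e=[68,12,8] → X
    (8,2)@(17, 5): e=[-28,96,20] → .
    (0,3)@(1, 7): e=[220,-132,0] → .  [on edge]
    (5,3)@(11, 7): e=[60,8,20] → X
    (7,3)@(15, 7): e=[-4,64,28] → .
    (5,4)@(11, 9): e=[52,4,32] → X
    (7,4)@(15, 9): e=[-12,60,40] → .
    (5,5)@(11, 11): e=[44,0,44] → X  [on edge]
  covered (12 px):
    . . . . . . . . . . . .
    . . . . . . X X . . . .
    . . . . . X X X . . . .
    . . . . . X X . . . . .
    . . . . . X X . . . . .
    . . . . . X X . . . . .
    . . . . . . X . . . . .
    . . . . . . . . . . . .
    . . . . . . . . . . . .
    . . . . . . . . . . . .

Z-buffer (winner per pixel, '.' = empty):
  . . . . 2 . . . . . . .
  . . . 2 2 2 3 3 . . . .
  . . 2 2 2 2 2 3 0 0 . .
  . 2 2 2 2 2 2 2 . . . .
  . . . . . 3 3 . . . . .
  . . . . . 3 3 . . . . .
  . . . . . . 3 . . . . .
  . . . . . 1 . . . . . .
  . . . . . . 1 . . . . .
  . . . . . . . . . . . .

Final: -1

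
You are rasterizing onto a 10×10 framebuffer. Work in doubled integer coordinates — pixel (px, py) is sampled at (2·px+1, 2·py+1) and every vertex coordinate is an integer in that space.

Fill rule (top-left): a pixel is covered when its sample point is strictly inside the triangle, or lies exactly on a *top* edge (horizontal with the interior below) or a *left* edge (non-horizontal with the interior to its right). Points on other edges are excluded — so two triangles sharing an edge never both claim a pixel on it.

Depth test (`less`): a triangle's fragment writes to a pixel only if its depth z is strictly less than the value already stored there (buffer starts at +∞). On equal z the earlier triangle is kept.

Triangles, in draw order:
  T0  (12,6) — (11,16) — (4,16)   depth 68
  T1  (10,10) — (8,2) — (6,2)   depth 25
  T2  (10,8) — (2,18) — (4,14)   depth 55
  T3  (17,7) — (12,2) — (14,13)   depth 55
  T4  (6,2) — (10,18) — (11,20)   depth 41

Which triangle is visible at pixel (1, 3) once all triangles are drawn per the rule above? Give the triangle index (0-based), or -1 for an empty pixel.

T0:
  2·area = 70
  edge (12, 6)→(11, 16): d=(-1,10) right/bottom  bias=-1
  edge (11, 16)→(4, 16): d=(-7,0) right/bottom  bias=-1
  edge (4, 16)→(12, 6): d=(8,-10) top-left  bias=+0
    (5,4)@(11, 9): e=[7,49,14] → X
    (6,4)@(13, 9): e=[-13,49,34] → .
    (4,5)@(9, 11): e=[25,35,10] → X
    (6,5)@(13, 11): e=[-15,35,50] → .
    (3,6)@(7, 13): e=[43,21,6] → X
    (6,6)@(13, 13): e=[-17,21,66] → .
    (2,7)@(5, 15): e=[61,7,2] → X
    (6,7)@(13, 15): e=[-19,7,82] → .
    (2,8)@(5, 17): e=[59,-7,18] → .
    (3,8)@(7, 17): e=[39,-7,38] → .
    (4,8)@(9, 17): e=[19,-7,58] → .
    (5,8)@(11, 17): e=[-1,-7,78] → .
  covered (10 px):
    . . . . . . . . . .
    . . . . . . . . . .
    . . . . . . . . . .
    . . . . . . . . . .
    . . . . . X . . . .
    . . . . X X . . . .
    . . . X X X . . . .
    . . X X X X . . . .
    . . . . . . . . . .
    . . . . . . . . . .
T1:
  2·area = 16  (B↔C swapped to make it positive)
  edge (10, 10)→(6, 2): d=(-4,-8) top-left  bias=+0
  edge (6, 2)→(8, 2): d=(2,0) top-left  bias=+0
  edge (8, 2)→(10, 10): d=(2,8) right/bottom  bias=-1
    (3,1)@(7, 3): e=[4,2,10] → X
    (4,1)@(9, 3): e=[20,2,-6] → .
    (3,2)@(7, 5): e=[-4,6,14] → .
    (4,3)@(9, 7): e=[4,10,2] → X
    (5,3)@(11, 7): e=[20,10,-14] → .
    (4,4)@(9, 9): e=[-4,14,6] → .
  covered (2 px):
    . . . . . . . . . .
    . . . X . . . . . .
    . . . . . . . . . .
    . . . . X . . . . .
    . . . . . . . . . .
    . . . . . . . . . .
    . . . . . . . . . .
    . . . . . . . . . .
    . . . . . . . . . .
    . . . . . . . . . .
T2:
  2·area = 12
  edge (10, 8)→(2, 18): d=(-8,10) right/bottom  bias=-1
  edge (2, 18)→(4, 14): d=(2,-4) top-left  bias=+0
  edge (4, 14)→(10, 8): d=(6,-6) top-left  bias=+0
    (8,0)@(17, 1): e=[-14,26,0] → .  [on edge]
    (7,1)@(15, 3): e=[-10,22,0] → .  [on edge]
    (6,2)@(13, 5): e=[-6,18,0] → .  [on edge]
    (5,3)@(11, 7): e=[-2,14,0] → .  [on edge]
    (4,4)@(9, 9): e=[2,10,0] → X  [on edge]
    (5,4)@(11, 9): e=[-18,18,12] → .
    (3,5)@(7, 11): e=[6,6,0] → X  [on edge]
    (4,5)@(9, 11): e=[-14,14,12] → .
    (2,6)@(5, 13): e=[10,2,0] → X  [on edge]
    (3,6)@(7, 13): e=[-10,10,12] → .
    (1,7)@(3, 15): e=[14,-2,0] → .  [on edge]
    (2,7)@(5, 15): e=[-6,6,12] → .
    (0,8)@(1, 17): e=[18,-6,0] → .  [on edge]
  covered (3 px):
    . . . . . . . . . .
    . . . . . . . . . .
    . . . . . . . . . .
    . . . . . . . . . .
    . . . . X . . . . .
    . . . X . . . . . .
    . . X . . . . . . .
    . . . . . . . . . .
    . . . . . . . . . .
    . . . . . . . . . .
T3:
  2·area = 45  (B↔C swapped to make it positive)
  edge (17, 7)→(14, 13): d=(-3,6) right/bottom  bias=-1
  edge (14, 13)→(12, 2): d=(-2,-11) top-left  bias=+0
  edge (12, 2)→(17, 7): d=(5,5) right/bottom  bias=-1
    (5,0)@(11, 1): e=[54,-9,0] → .  [on edge]
    (6,1)@(13, 3): e=[36,9,0] → .  [on edge]
    (9,1)@(19, 3): e=[0,75,-30] → .  [on edge]
    (6,2)@(13, 5): e=[30,5,10] → X
    (7,2)@(15, 5): e=[18,27,0] → .  [on edge]
    (6,3)@(13, 7): e=[24,1,20] → X
    (7,3)@(15, 7): e=[12,23,10] → X
    (8,3)@(17, 7): e=[0,45,0] → .  [on edge]
    (6,4)@(13, 9): e=[18,-3,30] → .
    (7,4)@(15, 9): e=[6,19,20] → X
    (8,4)@(17, 9): e=[-6,41,10] → .
    (9,4)@(19, 9): e=[-18,63,0] → .  [on edge]
    (7,5)@(15, 11): e=[0,15,30] → .  [on edge]
    (6,7)@(13, 15): e=[0,-15,60] → .  [on edge]
    (5,9)@(11, 19): e=[0,-45,90] → .  [on edge]
  covered (4 px):
    . . . . . . . . . .
    . . . . . . . . . .
    . . . . . . X . . .
    . . . . . . X X . .
    . . . . . . . X . .
    . . . . . . . . . .
    . . . . . . . . . .
    . . . . . . . . . .
    . . . . . . . . . .
    . . . . . . . . . .
T4:
  2·area = 8  (B↔C swapped to make it positive)
  edge (6, 2)→(11, 20): d=(5,18) right/bottom  bias=-1
  edge (11, 20)→(10, 18): d=(-1,-2) top-left  bias=+0
  edge (10, 18)→(6, 2): d=(-4,-16) top-left  bias=+0
    (4,6)@(9, 13): e=[1,3,4] → X
    (5,6)@(11, 13): e=[-35,7,36] → .
    (4,7)@(9, 15): e=[11,1,-4] → .
  covered (1 px):
    . . . . . . . . . .
    . . . . . . . . . .
    . . . . . . . . . .
    . . . . . . . . . .
    . . . . . . . . . .
    . . . . . . . . . .
    . . . . X . . . . .
    . . . . . . . . . .
    . . . . . . . . . .
    . . . . . . . . . .

Z-buffer (winner per pixel, '.' = empty):
  . . . . . . . . . .
  . . . 1 . . . . . .
  . . . . . . 3 . . .
  . . . . 1 . 3 3 . .
  . . . . 2 0 . 3 . .
  . . . 2 0 0 . . . .
  . . 2 0 4 0 . . . .
  . . 0 0 0 0 . . . .
  . . . . . . . . . .
  . . . . . . . . . .

Final: -1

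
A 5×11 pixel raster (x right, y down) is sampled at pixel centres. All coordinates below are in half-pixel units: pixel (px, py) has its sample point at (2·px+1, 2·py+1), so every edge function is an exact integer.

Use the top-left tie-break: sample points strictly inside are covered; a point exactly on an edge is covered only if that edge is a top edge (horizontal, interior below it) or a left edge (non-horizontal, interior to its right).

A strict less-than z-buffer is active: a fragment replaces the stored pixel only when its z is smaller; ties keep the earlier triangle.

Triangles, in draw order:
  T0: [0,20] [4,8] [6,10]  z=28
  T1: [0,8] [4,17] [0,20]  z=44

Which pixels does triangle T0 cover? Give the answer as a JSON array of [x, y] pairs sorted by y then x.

T0:
  2·area = 32
  edge (0, 20)→(4, 8): d=(4,-12) top-left  bias=+0
  edge (4, 8)→(6, 10): d=(2,2) right/bottom  bias=-1
  edge (6, 10)→(0, 20): d=(-6,10) right/bottom  bias=-1
    (0,2)@(1, 5): e=[-48,0,80] → .  [on edge]
    (2,2)@(5, 5): e=[0,-8,40] → .  [on edge]
    (4,2)@(9, 5): e=[48,-16,0] → .  [on edge]
    (1,3)@(3, 7): e=[-16,0,48] → .  [on edge]
    (2,4)@(5, 9): e=[16,0,16] → .  [on edge]
    (1,5)@(3, 11): e=[0,8,24] → X  [on edge]
    (2,5)@(5, 11): e=[24,4,4] → X
    (3,5)@(7, 11): e=[48,0,-16] → .  [on edge]
    (1,6)@(3, 13): e=[8,12,12] → X
    (2,6)@(5, 13): e=[32,8,-8] → .
    (4,6)@(9, 13): e=[80,0,-48] → .  [on edge]
    (1,7)@(3, 15): e=[16,16,0] → .  [on edge]
    (0,8)@(1, 17): e=[0,24,8] → X  [on edge]
  covered (4 px):
    . . . . .
    . . . . .
    . . . . .
    . . . . .
    . . . . .
    . X X . .
    . X . . .
    . . . . .
    X . . . .
    . . . . .
    . . . . .
T1:
  2·area = 48
  edge (0, 8)→(4, 17): d=(4,9) right/bottom  bias=-1
  edge (4, 17)→(0, 20): d=(-4,3) right/bottom  bias=-1
  edge (0, 20)→(0, 8): d=(0,-12) top-left  bias=+0
    (0,5)@(1, 11): e=[3,33,12] → X
    (1,5)@(3, 11): e=[-15,27,36] → .
    (0,6)@(1, 13): e=[11,25,12] → X
    (1,6)@(3, 13): e=[-7,19,36] → .
    (0,7)@(1, 15): e=[19,17,12] → X
    (1,7)@(3, 15): e=[1,11,36] → X
    (2,7)@(5, 15): e=[-17,5,60] → .
    (0,8)@(1, 17): e=[27,9,12] → X
    (2,8)@(5, 17): e=[-9,-3,60] → .
    (0,9)@(1, 19): e=[35,1,12] → X
    (1,9)@(3, 19): e=[17,-5,36] → .
    (0,10)@(1, 21): e=[43,-7,12] → .
  covered (7 px):
    . . . . .
    . . . . .
    . . . . .
    . . . . .
    . . . . .
    X . . . .
    X . . . .
    X X . . .
    X X . . .
    X . . . .
    . . . . .

Final: [[1,5],[2,5],[1,6],[0,8]]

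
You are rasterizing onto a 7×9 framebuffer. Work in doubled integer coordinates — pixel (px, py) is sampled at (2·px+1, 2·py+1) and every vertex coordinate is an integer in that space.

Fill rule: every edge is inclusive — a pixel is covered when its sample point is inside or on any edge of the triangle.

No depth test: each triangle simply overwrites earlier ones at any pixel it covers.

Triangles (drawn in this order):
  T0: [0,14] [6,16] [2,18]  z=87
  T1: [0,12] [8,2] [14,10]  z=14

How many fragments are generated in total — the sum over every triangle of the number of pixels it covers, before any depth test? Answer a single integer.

T0:
  2·area = 20
  edge (0, 14)→(6, 16): d=(6,2) inclusive
  edge (6, 16)→(2, 18): d=(-4,2) inclusive
  edge (2, 18)→(0, 14): d=(-2,-4) inclusive
    (0,7)@(1, 15): e=[4,14,2] → X
    (1,7)@(3, 15): e=[0,10,10] → X  [on edge]
    (2,7)@(5, 15): e=[-4,6,18] → .
    (0,8)@(1, 17): e=[16,6,-2] → .
    (1,8)@(3, 17): e=[12,2,6] → X
    (2,8)@(5, 17): e=[8,-2,14] → .
    (4,8)@(9, 17): e=[0,-10,30] → .  [on edge]
  covered (3 px):
    . . . . . . .
    . . . . . . .
    . . . . . . .
    . . . . . . .
    . . . . . . .
    . . . . . . .
    . . . . . . .
    X X . . . . .
    . X . . . . .
T1:
  2·area = 124
  edge (0, 12)→(8, 2): d=(8,-10) inclusive
  edge (8, 2)→(14, 10): d=(6,8) inclusive
  edge (14, 10)→(0, 12): d=(-14,2) inclusive
    (3,2)@(7, 5): e=[14,26,84] → X
    (4,2)@(9, 5): e=[34,10,80] → X
    (5,2)@(11, 5): e=[54,-6,76] → .
    (2,3)@(5, 7): e=[10,54,60] → X
    (5,3)@(11, 7): e=[70,6,48] → X
    (6,3)@(13, 7): e=[90,-10,44] → .
    (1,4)@(3, 9): e=[6,82,36] → X
    (6,4)@(13, 9): e=[106,2,16] → X
    (0,5)@(1, 11): e=[2,110,12] → X
    (3,5)@(7, 11): e=[62,62,0] → X  [on edge]
    (4,5)@(9, 11): e=[82,46,-4] → .
    (5,5)@(11, 11): e=[102,30,-8] → .
  covered (16 px):
    . . . . . . .
    . . . . . . .
    . . . X X . .
    . . X X X X .
    . X X X X X X
    X X X X . . .
    . . . . . . .
    . . . . . . .
    . . . . . . .

Result: 19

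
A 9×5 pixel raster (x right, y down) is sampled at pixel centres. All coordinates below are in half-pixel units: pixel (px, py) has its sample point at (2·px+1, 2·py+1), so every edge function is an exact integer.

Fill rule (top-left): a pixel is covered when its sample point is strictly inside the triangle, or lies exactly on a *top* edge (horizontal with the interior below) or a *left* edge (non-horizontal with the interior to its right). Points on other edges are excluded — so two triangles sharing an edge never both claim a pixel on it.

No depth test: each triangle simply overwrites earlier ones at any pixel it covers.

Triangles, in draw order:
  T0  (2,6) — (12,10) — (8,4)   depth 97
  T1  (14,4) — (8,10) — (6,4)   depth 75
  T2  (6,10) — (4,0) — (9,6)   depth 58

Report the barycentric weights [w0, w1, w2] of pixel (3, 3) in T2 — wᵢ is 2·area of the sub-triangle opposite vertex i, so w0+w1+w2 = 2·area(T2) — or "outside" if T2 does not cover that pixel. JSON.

T0:
  2·area = 44  (B↔C swapped to make it positive)
  edge (2, 6)→(8, 4): d=(6,-2) top-left  bias=+0
  edge (8, 4)→(12, 10): d=(4,6) right/bottom  bias=-1
  edge (12, 10)→(2, 6): d=(-10,-4) top-left  bias=+0
    (8,0)@(17, 1): e=[0,-66,110] → .  [on edge]
    (5,1)@(11, 3): e=[0,-22,66] → .  [on edge]
    (2,2)@(5, 5): e=[0,22,22] → X  [on edge]
    (3,2)@(7, 5): e=[4,10,30] → X
    (4,2)@(9, 5): e=[8,-2,38] → .
    (2,3)@(5, 7): e=[12,30,2] → X
    (4,3)@(9, 7): e=[20,6,18] → X
    (5,3)@(11, 7): e=[24,-6,26] → .
    (2,4)@(5, 9): e=[24,38,-18] → .
    (3,4)@(7, 9): e=[28,26,-10] → .
    (4,4)@(9, 9): e=[32,14,-2] → .
    (5,4)@(11, 9): e=[36,2,6] → X
  covered (6 px):
    . . . . . . . . .
    . . . . . . . . .
    . . X X . . . . .
    . . X X X . . . .
    . . . . . X . . .
T1:
  2·area = 48
  edge (14, 4)→(8, 10): d=(-6,6) right/bottom  bias=-1
  edge (8, 10)→(6, 4): d=(-2,-6) top-left  bias=+0
  edge (6, 4)→(14, 4): d=(8,0) top-left  bias=+0
    (2,0)@(5, 1): e=[72,0,-24] → .  [on edge]
    (8,0)@(17, 1): e=[0,72,-24] → .  [on edge]
    (7,1)@(15, 3): e=[0,56,-8] → .  [on edge]
    (3,2)@(7, 5): e=[36,4,8] → X
    (4,2)@(9, 5): e=[24,16,8] → X
    (5,2)@(11, 5): e=[12,28,8] → X
    (6,2)@(13, 5): e=[0,40,8] → .  [on edge]
    (3,3)@(7, 7): e=[24,0,24] → X  [on edge]
    (5,3)@(11, 7): e=[0,24,24] → .  [on edge]
    (3,4)@(7, 9): e=[12,-4,40] → .
    (4,4)@(9, 9): e=[0,8,40] → .  [on edge]
  covered (5 px):
    . . . . . . . . .
    . . . . . . . . .
    . . . X X X . . .
    . . . X X . . . .
    . . . . . . . . .
T2:
  2·area = 38
  edge (6, 10)→(4, 0): d=(-2,-10) top-left  bias=+0
  edge (4, 0)→(9, 6): d=(5,6) right/bottom  bias=-1
  edge (9, 6)→(6, 10): d=(-3,4) right/bottom  bias=-1
    (2,1)@(5, 3): e=[4,9,25] → X
    (3,1)@(7, 3): e=[24,-3,17] → .
    (2,2)@(5, 5): e=[0,19,19] → X  [on edge]
    (3,2)@(7, 5): e=[20,7,11] → X
    (4,2)@(9, 5): e=[40,-5,3] → .
    (2,3)@(5, 7): e=[-4,29,13] → .
    (3,3)@(7, 7): e=[16,17,5] → X
    (4,3)@(9, 7): e=[36,5,-3] → .
    (3,4)@(7, 9): e=[12,27,-1] → .
  covered (4 px):
    . . . . . . . . .
    . . X . . . . . .
    . . X X . . . . .
    . . . X . . . . .
    . . . . . . . . .

Answer: [17,5,16]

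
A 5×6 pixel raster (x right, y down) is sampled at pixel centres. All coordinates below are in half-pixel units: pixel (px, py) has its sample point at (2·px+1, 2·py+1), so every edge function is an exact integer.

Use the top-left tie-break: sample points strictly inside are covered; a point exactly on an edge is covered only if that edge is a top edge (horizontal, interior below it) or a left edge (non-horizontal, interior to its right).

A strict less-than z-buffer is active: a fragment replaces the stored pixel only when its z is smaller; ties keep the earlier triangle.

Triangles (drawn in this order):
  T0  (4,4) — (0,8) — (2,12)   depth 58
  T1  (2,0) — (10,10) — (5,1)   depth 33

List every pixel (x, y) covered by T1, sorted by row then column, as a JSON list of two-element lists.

T0:
  2·area = 24  (B↔C swapped to make it positive)
  edge (4, 4)→(2, 12): d=(-2,8) right/bottom  bias=-1
  edge (2, 12)→(0, 8): d=(-2,-4) top-left  bias=+0
  edge (0, 8)→(4, 4): d=(4,-4) top-left  bias=+0
    (3,0)@(7, 1): e=[-18,42,0] → ·  [on edge]
    (2,1)@(5, 3): e=[-6,30,0] → ·  [on edge]
    (1,2)@(3, 5): e=[6,18,0] → █  [on edge]
    (2,2)@(5, 5): e=[-10,26,8] → ·
    (0,3)@(1, 7): e=[18,6,0] → █  [on edge]
    (2,3)@(5, 7): e=[-14,22,16] → ·
    (0,4)@(1, 9): e=[14,2,8] → █
    (1,4)@(3, 9): e=[-2,10,16] → ·
    (0,5)@(1, 11): e=[10,-2,16] → ·
  covered (4 px):
    · · · · ·
    · · · · ·
    · █ · · ·
    █ █ · · ·
    █ · · · ·
    · · · · ·
T1:
  2·area = 22  (B↔C swapped to make it positive)
  edge (2, 0)→(5, 1): d=(3,1) right/bottom  bias=-1
  edge (5, 1)→(10, 10): d=(5,9) right/bottom  bias=-1
  edge (10, 10)→(2, 0): d=(-8,-10) top-left  bias=+0
    (1,0)@(3, 1): e=[2,18,2] → █
    (2,0)@(5, 1): e=[0,0,22] → ·  [on edge]
    (1,1)@(3, 3): e=[8,28,-14] → ·
    (2,1)@(5, 3): e=[6,10,6] → █
    (3,1)@(7, 3): e=[4,-8,26] → ·
    (2,2)@(5, 5): e=[12,20,-10] → ·
    (3,2)@(7, 5): e=[10,2,10] → █
    (4,2)@(9, 5): e=[8,-16,30] → ·
    (3,3)@(7, 7): e=[16,12,-6] → ·
  covered (3 px):
    · █ · · ·
    · · █ · ·
    · · · █ ·
    · · · · ·
    · · · · ·
    · · · · ·

Final: [[1,0],[2,1],[3,2]]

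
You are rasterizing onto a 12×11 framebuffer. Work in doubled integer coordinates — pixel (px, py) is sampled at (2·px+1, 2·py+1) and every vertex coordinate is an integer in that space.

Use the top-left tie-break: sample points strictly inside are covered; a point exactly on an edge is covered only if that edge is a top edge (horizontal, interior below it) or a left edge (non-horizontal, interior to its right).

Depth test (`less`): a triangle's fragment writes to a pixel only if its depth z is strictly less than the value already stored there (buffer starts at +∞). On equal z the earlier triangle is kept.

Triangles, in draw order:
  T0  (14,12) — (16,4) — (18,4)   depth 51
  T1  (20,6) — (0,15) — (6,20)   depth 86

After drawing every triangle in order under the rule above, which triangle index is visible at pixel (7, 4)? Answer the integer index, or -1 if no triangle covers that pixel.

T0:
  2·area = 16
  edge (14, 12)→(16, 4): d=(2,-8) top-left  bias=+0
  edge (16, 4)→(18, 4): d=(2,0) top-left  bias=+0
  edge (18, 4)→(14, 12): d=(-4,8) right/bottom  bias=-1
    (8,2)@(17, 5): e=[10,2,4] → #
    (9,2)@(19, 5): e=[26,2,-12] → ·
    (8,3)@(17, 7): e=[14,6,-4] → ·
    (7,4)@(15, 9): e=[2,10,4] → #
    (8,4)@(17, 9): e=[18,10,-12] → ·
    (7,5)@(15, 11): e=[6,14,-4] → ·
  covered (2 px):
    · · · · · · · · · · · ·
    · · · · · · · · · · · ·
    · · · · · · · · # · · ·
    · · · · · · · · · · · ·
    · · · · · · · # · · · ·
    · · · · · · · · · · · ·
    · · · · · · · · · · · ·
    · · · · · · · · · · · ·
    · · · · · · · · · · · ·
    · · · · · · · · · · · ·
    · · · · · · · · · · · ·
T1:
  2·area = 154  (B↔C swapped to make it positive)
  edge (20, 6)→(6, 20): d=(-14,14) right/bottom  bias=-1
  edge (6, 20)→(0, 15): d=(-6,-5) top-left  bias=+0
  edge (0, 15)→(20, 6): d=(20,-9) top-left  bias=+0
    (11,1)@(23, 3): e=[0,187,-33] → ·  [on edge]
    (10,2)@(21, 5): e=[0,165,-11] → ·  [on edge]
    (9,3)@(19, 7): e=[0,143,11] → ·  [on edge]
    (7,4)@(15, 9): e=[28,111,15] → #
    (8,4)@(17, 9): e=[0,121,33] → ·  [on edge]
    (4,5)@(9, 11): e=[84,69,1] → #
    (5,5)@(11, 11): e=[56,79,19] → #
    (6,5)@(13, 11): e=[28,89,37] → #
    (7,5)@(15, 11): e=[0,99,55] → ·  [on edge]
    (2,6)@(5, 13): e=[112,37,5] → #
    (3,6)@(7, 13): e=[84,47,23] → #
    (6,6)@(13, 13): e=[0,77,77] → ·  [on edge]
    (5,7)@(11, 15): e=[0,55,99] → ·  [on edge]
    (4,8)@(9, 17): e=[0,33,121] → ·  [on edge]
    (3,9)@(7, 19): e=[0,11,143] → ·  [on edge]
    (2,10)@(5, 21): e=[0,-11,165] → ·  [on edge]
  covered (17 px):
    · · · · · · · · · · · ·
    · · · · · · · · · · · ·
    · · · · · · · · · · · ·
    · · · · · · · · · · · ·
    · · · · · · · # · · · ·
    · · · · # # # · · · · ·
    · · # # # # · · · · · ·
    # # # # # · · · · · · ·
    · # # # · · · · · · · ·
    · · # · · · · · · · · ·
    · · · · · · · · · · · ·

Z-buffer (winner per pixel, '.' = empty):
  . . . . . . . . . . . .
  . . . . . . . . . . . .
  . . . . . . . . 0 . . .
  . . . . . . . . . . . .
  . . . . . . . 0 . . . .
  . . . . 1 1 1 . . . . .
  . . 1 1 1 1 . . . . . .
  1 1 1 1 1 . . . . . . .
  . 1 1 1 . . . . . . . .
  . . 1 . . . . . . . . .
  . . . . . . . . . . . .

Final: 0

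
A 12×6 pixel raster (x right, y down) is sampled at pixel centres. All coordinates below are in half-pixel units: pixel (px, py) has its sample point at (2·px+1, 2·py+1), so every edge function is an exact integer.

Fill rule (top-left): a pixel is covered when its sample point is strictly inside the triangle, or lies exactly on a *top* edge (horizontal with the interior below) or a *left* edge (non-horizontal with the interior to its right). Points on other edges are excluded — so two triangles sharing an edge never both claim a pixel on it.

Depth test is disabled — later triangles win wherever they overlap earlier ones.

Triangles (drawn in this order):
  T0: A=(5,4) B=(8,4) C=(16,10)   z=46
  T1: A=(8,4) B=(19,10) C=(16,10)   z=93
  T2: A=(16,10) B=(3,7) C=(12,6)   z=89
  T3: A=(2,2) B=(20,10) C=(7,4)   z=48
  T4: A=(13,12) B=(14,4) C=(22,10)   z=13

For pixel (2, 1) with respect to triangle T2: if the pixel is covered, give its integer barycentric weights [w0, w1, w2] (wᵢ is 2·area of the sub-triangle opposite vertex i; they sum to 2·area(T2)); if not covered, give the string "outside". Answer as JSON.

T0:
  2·area = 18
  edge (5, 4)→(8, 4): d=(3,0) top-left  bias=+0
  edge (8, 4)→(16, 10): d=(8,6) right/bottom  bias=-1
  edge (16, 10)→(5, 4): d=(-11,-6) top-left  bias=+0
    (3,2)@(7, 5): e=[3,14,1] → #
    (4,2)@(9, 5): e=[3,2,13] → #
    (5,2)@(11, 5): e=[3,-10,25] → ·
    (3,3)@(7, 7): e=[9,30,-21] → ·
    (4,3)@(9, 7): e=[9,18,-9] → ·
    (5,3)@(11, 7): e=[9,6,3] → #
    (6,3)@(13, 7): e=[9,-6,15] → ·
    (5,4)@(11, 9): e=[15,22,-19] → ·
  covered (3 px):
    · · · · · · · · · · · ·
    · · · · · · · · · · · ·
    · · · # # · · · · · · ·
    · · · · · # · · · · · ·
    · · · · · · · · · · · ·
    · · · · · · · · · · · ·
T1:
  2·area = 18
  edge (8, 4)→(19, 10): d=(11,6) right/bottom  bias=-1
  edge (19, 10)→(16, 10): d=(-3,0) right/bottom  bias=-1
  edge (16, 10)→(8, 4): d=(-8,-6) top-left  bias=+0
    (6,3)@(13, 7): e=[3,9,6] → #
    (7,3)@(15, 7): e=[-9,9,18] → ·
    (6,4)@(13, 9): e=[25,3,-10] → ·
    (7,4)@(15, 9): e=[13,3,2] → #
    (8,4)@(17, 9): e=[1,3,14] → #
    (9,4)@(19, 9): e=[-11,3,26] → ·
    (7,5)@(15, 11): e=[35,-3,-14] → ·
    (8,5)@(17, 11): e=[23,-3,-2] → ·
  covered (3 px):
    · · · · · · · · · · · ·
    · · · · · · · · · · · ·
    · · · · · · · · · · · ·
    · · · · · · # · · · · ·
    · · · · · · · # # · · ·
    · · · · · · · · · · · ·
T2:
  2·area = 40
  edge (16, 10)→(3, 7): d=(-13,-3) top-left  bias=+0
  edge (3, 7)→(12, 6): d=(9,-1) top-left  bias=+0
  edge (12, 6)→(16, 10): d=(4,4) right/bottom  bias=-1
    (3,0)@(7, 1): e=[90,-50,0] → ·  [on edge]
    (4,1)@(9, 3): e=[70,-30,0] → ·  [on edge]
    (5,2)@(11, 5): e=[50,-10,0] → ·  [on edge]
    (10,2)@(21, 5): e=[80,0,-40] → ·  [on edge]
    (1,3)@(3, 7): e=[0,0,40] → #  [on edge]
    (2,3)@(5, 7): e=[6,2,32] → #
    (3,3)@(7, 7): e=[12,4,24] → #
    (4,3)@(9, 7): e=[18,6,16] → #
    (5,3)@(11, 7): e=[24,8,8] → #
    (6,3)@(13, 7): e=[30,10,0] → ·  [on edge]
    (1,4)@(3, 9): e=[-26,18,48] → ·
    (2,4)@(5, 9): e=[-20,20,40] → ·
    (7,4)@(15, 9): e=[10,30,0] → ·  [on edge]
    (8,5)@(17, 11): e=[-10,50,0] → ·  [on edge]
  covered (6 px):
    · · · · · · · · · · · ·
    · · · · · · · · · · · ·
    · · · · · · · · · · · ·
    · # # # # # · · · · · ·
    · · · · · · # · · · · ·
    · · · · · · · · · · · ·
T3:
  2·area = 4  (B↔C swapped to make it positive)
  edge (2, 2)→(7, 4): d=(5,2) right/bottom  bias=-1
  edge (7, 4)→(20, 10): d=(13,6) right/bottom  bias=-1
  edge (20, 10)→(2, 2): d=(-18,-8) top-left  bias=+0
    (4,2)@(9, 5): e=[1,1,2] → #
    (5,2)@(11, 5): e=[-3,-11,18] → ·
    (4,3)@(9, 7): e=[11,27,-34] → ·
  covered (1 px):
    · · · · · · · · · · · ·
    · · · · · · · · · · · ·
    · · · · # · · · · · · ·
    · · · · · · · · · · · ·
    · · · · · · · · · · · ·
    · · · · · · · · · · · ·
T4:
  2·area = 70
  edge (13, 12)→(14, 4): d=(1,-8) top-left  bias=+0
  edge (14, 4)→(22, 10): d=(8,6) right/bottom  bias=-1
  edge (22, 10)→(13, 12): d=(-9,2) right/bottom  bias=-1
    (7,2)@(15, 5): e=[9,2,59] → #
    (8,2)@(17, 5): e=[25,-10,55] → ·
    (7,3)@(15, 7): e=[11,18,41] → #
    (8,3)@(17, 7): e=[27,6,37] → #
    (9,3)@(19, 7): e=[43,-6,33] → ·
    (7,4)@(15, 9): e=[13,34,23] → #
    (9,4)@(19, 9): e=[45,10,15] → #
    (10,4)@(21, 9): e=[61,-2,11] → ·
    (7,5)@(15, 11): e=[15,50,5] → #
    (9,5)@(19, 11): e=[47,26,-3] → ·
  covered (8 px):
    · · · · · · · · · · · ·
    · · · · · · · · · · · ·
    · · · · · · · # · · · ·
    · · · · · · · # # · · ·
    · · · · · · · # # # · ·
    · · · · · · · # # · · ·

Result: "outside"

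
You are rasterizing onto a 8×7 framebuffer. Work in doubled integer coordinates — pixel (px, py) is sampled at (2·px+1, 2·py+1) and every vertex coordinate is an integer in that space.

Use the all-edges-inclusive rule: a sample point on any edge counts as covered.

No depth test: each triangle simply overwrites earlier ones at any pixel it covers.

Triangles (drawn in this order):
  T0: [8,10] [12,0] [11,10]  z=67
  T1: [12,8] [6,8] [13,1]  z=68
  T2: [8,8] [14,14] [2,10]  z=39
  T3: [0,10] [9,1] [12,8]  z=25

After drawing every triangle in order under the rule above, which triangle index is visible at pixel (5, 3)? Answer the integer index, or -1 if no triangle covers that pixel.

T0:
  2·area = 30
  edge (8, 10)→(12, 0): d=(4,-10) inclusive
  edge (12, 0)→(11, 10): d=(-1,10) inclusive
  edge (11, 10)→(8, 10): d=(-3,0) inclusive
    (5,1)@(11, 3): e=[2,7,21] → X
    (6,1)@(13, 3): e=[22,-13,21] → .
    (5,2)@(11, 5): e=[10,5,15] → X
    (6,2)@(13, 5): e=[30,-15,15] → .
    (5,3)@(11, 7): e=[18,3,9] → X
    (6,3)@(13, 7): e=[38,-17,9] → .
    (4,4)@(9, 9): e=[6,21,3] → X
    (6,4)@(13, 9): e=[46,-19,3] → .
    (4,5)@(9, 11): e=[14,19,-3] → .
    (5,5)@(11, 11): e=[34,-1,-3] → .
  covered (5 px):
    . . . . . . . .
    . . . . . X . .
    . . . . . X . .
    . . . . . X . .
    . . . . X X . .
    . . . . . . . .
    . . . . . . . .
T1:
  2·area = 42
  edge (12, 8)→(6, 8): d=(-6,0) inclusive
  edge (6, 8)→(13, 1): d=(7,-7) inclusive
  edge (13, 1)→(12, 8): d=(-1,7) inclusive
    (6,0)@(13, 1): e=[42,0,0] → X  [on edge]
    (7,0)@(15, 1): e=[42,14,-14] → .
    (5,1)@(11, 3): e=[30,0,12] → X  [on edge]
    (6,1)@(13, 3): e=[30,14,-2] → .
    (4,2)@(9, 5): e=[18,0,24] → X  [on edge]
    (6,2)@(13, 5): e=[18,28,-4] → .
    (3,3)@(7, 7): e=[6,0,36] → X  [on edge]
    (6,3)@(13, 7): e=[6,42,-6] → .
    (2,4)@(5, 9): e=[-6,0,48] → .  [on edge]
    (3,4)@(7, 9): e=[-6,14,34] → .
    (4,4)@(9, 9): e=[-6,28,20] → .
    (5,4)@(11, 9): e=[-6,42,6] → .
    (1,5)@(3, 11): e=[-18,0,60] → .  [on edge]
    (0,6)@(1, 13): e=[-30,0,72] → .  [on edge]
  covered (7 px):
    . . . . . . X .
    . . . . . X . .
    . . . . X X . .
    . . . X X X . .
    . . . . . . . .
    . . . . . . . .
    . . . . . . . .
T2:
  2·area = 48
  edge (8, 8)→(14, 14): d=(6,6) inclusive
  edge (14, 14)→(2, 10): d=(-12,-4) inclusive
  edge (2, 10)→(8, 8): d=(6,-2) inclusive
    (0,0)@(1, 1): e=[0,104,-56] → .  [on edge]
    (1,1)@(3, 3): e=[0,88,-40] → .  [on edge]
    (2,2)@(5, 5): e=[0,72,-24] → .  [on edge]
    (3,3)@(7, 7): e=[0,56,-8] → .  [on edge]
    (5,3)@(11, 7): e=[-24,72,0] → .  [on edge]
    (2,4)@(5, 9): e=[24,24,0] → X  [on edge]
    (3,4)@(7, 9): e=[12,32,4] → X
    (4,4)@(9, 9): e=[0,40,8] → X  [on edge]
    (5,4)@(11, 9): e=[-12,48,12] → .
    (2,5)@(5, 11): e=[36,0,12] → X  [on edge]
    (5,5)@(11, 11): e=[0,24,24] → X  [on edge]
    (6,5)@(13, 11): e=[-12,32,28] → .
    (5,6)@(11, 13): e=[12,0,36] → X  [on edge]
    (6,6)@(13, 13): e=[0,8,40] → X  [on edge]
  covered (9 px):
    . . . . . . . .
    . . . . . . . .
    . . . . . . . .
    . . . . . . . .
    . . X X X . . .
    . . X X X X . .
    . . . . . X X .
T3:
  2·area = 90
  edge (0, 10)→(9, 1): d=(9,-9) inclusive
  edge (9, 1)→(12, 8): d=(3,7) inclusive
  edge (12, 8)→(0, 10): d=(-12,2) inclusive
    (4,0)@(9, 1): e=[0,0,90] → X  [on edge]
    (5,0)@(11, 1): e=[18,-14,86] → .
    (3,1)@(7, 3): e=[0,20,70] → X  [on edge]
    (5,1)@(11, 3): e=[36,-8,62] → .
    (2,2)@(5, 5): e=[0,40,50] → X  [on edge]
    (5,2)@(11, 5): e=[54,-2,38] → .
    (1,3)@(3, 7): e=[0,60,30] → X  [on edge]
    (5,3)@(11, 7): e=[72,4,14] → X
    (6,3)@(13, 7): e=[90,-10,10] → .
    (0,4)@(1, 9): e=[0,80,10] → X  [on edge]
    (3,4)@(7, 9): e=[54,38,-2] → .
    (4,4)@(9, 9): e=[72,24,-6] → .
  covered (14 px):
    . . . . X . . .
    . . . X X . . .
    . . X X X . . .
    . X X X X X . .
    X X X . . . . .
    . . . . . . . .
    . . . . . . . .

Z-buffer (winner per pixel, '.' = empty):
  . . . . 3 . 1 .
  . . . 3 3 1 . .
  . . 3 3 3 1 . .
  . 3 3 3 3 3 . .
  3 3 3 2 2 0 . .
  . . 2 2 2 2 . .
  . . . . . 2 2 .

Result: 3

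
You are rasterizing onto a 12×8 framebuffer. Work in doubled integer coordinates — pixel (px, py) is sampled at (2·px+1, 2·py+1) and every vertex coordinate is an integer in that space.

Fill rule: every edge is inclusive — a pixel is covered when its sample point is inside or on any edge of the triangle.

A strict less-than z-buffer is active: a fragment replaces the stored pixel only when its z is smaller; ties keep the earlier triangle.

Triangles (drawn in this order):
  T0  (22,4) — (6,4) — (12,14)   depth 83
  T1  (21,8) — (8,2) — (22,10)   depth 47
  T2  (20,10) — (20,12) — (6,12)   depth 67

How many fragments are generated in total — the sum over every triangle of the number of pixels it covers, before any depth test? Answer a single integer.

T0:
  2·area = 160  (B↔C swapped to make it positive)
  edge (22, 4)→(12, 14): d=(-10,10) inclusive
  edge (12, 14)→(6, 4): d=(-6,-10) inclusive
  edge (6, 4)→(22, 4): d=(16,0) inclusive
    (11,1)@(23, 3): e=[0,176,-16] → ·  [on edge]
    (3,2)@(7, 5): e=[140,4,16] → #
    (4,2)@(9, 5): e=[120,24,16] → #
    (5,2)@(11, 5): e=[100,44,16] → #
    (6,2)@(13, 5): e=[80,64,16] → #
    (7,2)@(15, 5): e=[60,84,16] → #
    (8,2)@(17, 5): e=[40,104,16] → #
    (9,2)@(19, 5): e=[20,124,16] → #
    (10,2)@(21, 5): e=[0,144,16] → #  [on edge]
    (11,2)@(23, 5): e=[-20,164,16] → ·
    (3,3)@(7, 7): e=[120,-8,48] → ·
    (4,3)@(9, 7): e=[100,12,48] → #
    (9,3)@(19, 7): e=[0,112,48] → #  [on edge]
    (4,4)@(9, 9): e=[80,0,80] → #  [on edge]
    (8,4)@(17, 9): e=[0,80,80] → #  [on edge]
    (7,5)@(15, 11): e=[0,48,112] → #  [on edge]
    (6,6)@(13, 13): e=[0,16,144] → #  [on edge]
    (5,7)@(11, 15): e=[0,-16,176] → ·  [on edge]
  covered (23 px):
    · · · · · · · · · · · ·
    · · · · · · · · · · · ·
    · · · # # # # # # # # ·
    · · · · # # # # # # · ·
    · · · · # # # # # · · ·
    · · · · · # # # · · · ·
    · · · · · · # · · · · ·
    · · · · · · · · · · · ·
T1:
  2·area = 20  (B↔C swapped to make it positive)
  edge (21, 8)→(22, 10): d=(1,2) inclusive
  edge (22, 10)→(8, 2): d=(-14,-8) inclusive
  edge (8, 2)→(21, 8): d=(13,6) inclusive
    (8,3)@(17, 7): e=[7,2,11] → #
    (9,3)@(19, 7): e=[3,18,-1] → ·
    (8,4)@(17, 9): e=[9,-26,37] → ·
    (10,4)@(21, 9): e=[1,6,13] → #
    (11,4)@(23, 9): e=[-3,22,1] → ·
    (10,5)@(21, 11): e=[3,-22,39] → ·
  covered (2 px):
    · · · · · · · · · · · ·
    · · · · · · · · · · · ·
    · · · · · · · · · · · ·
    · · · · · · · · # · · ·
    · · · · · · · · · · # ·
    · · · · · · · · · · · ·
    · · · · · · · · · · · ·
    · · · · · · · · · · · ·
T2:
  2·area = 28
  edge (20, 10)→(20, 12): d=(0,2) inclusive
  edge (20, 12)→(6, 12): d=(-14,0) inclusive
  edge (6, 12)→(20, 10): d=(14,-2) inclusive
    (6,5)@(13, 11): e=[14,14,0] → #  [on edge]
    (7,5)@(15, 11): e=[10,14,4] → #
    (8,5)@(17, 11): e=[6,14,8] → #
    (9,5)@(19, 11): e=[2,14,12] → #
    (10,5)@(21, 11): e=[-2,14,16] → ·
    (6,6)@(13, 13): e=[14,-14,28] → ·
    (7,6)@(15, 13): e=[10,-14,32] → ·
    (8,6)@(17, 13): e=[6,-14,36] → ·
    (9,6)@(19, 13): e=[2,-14,40] → ·
  covered (4 px):
    · · · · · · · · · · · ·
    · · · · · · · · · · · ·
    · · · · · · · · · · · ·
    · · · · · · · · · · · ·
    · · · · · · · · · · · ·
    · · · · · · # # # # · ·
    · · · · · · · · · · · ·
    · · · · · · · · · · · ·

Answer: 29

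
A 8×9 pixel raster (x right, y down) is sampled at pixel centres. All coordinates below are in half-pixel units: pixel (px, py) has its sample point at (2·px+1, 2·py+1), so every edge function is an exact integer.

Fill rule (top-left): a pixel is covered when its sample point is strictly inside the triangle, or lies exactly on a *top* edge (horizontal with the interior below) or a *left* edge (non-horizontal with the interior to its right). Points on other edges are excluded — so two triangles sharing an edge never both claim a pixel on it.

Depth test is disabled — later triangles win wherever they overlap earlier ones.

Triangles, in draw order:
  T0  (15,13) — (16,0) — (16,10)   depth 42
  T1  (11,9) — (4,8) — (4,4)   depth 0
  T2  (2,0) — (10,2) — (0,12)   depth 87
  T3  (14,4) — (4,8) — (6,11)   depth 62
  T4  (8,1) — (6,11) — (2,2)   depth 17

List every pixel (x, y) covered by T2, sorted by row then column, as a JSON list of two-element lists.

T0:
  2·area = 10
  edge (15, 13)→(16, 0): d=(1,-13) top-left  bias=+0
  edge (16, 0)→(16, 10): d=(0,10) right/bottom  bias=-1
  edge (16, 10)→(15, 13): d=(-1,3) right/bottom  bias=-1
    (7,6)@(15, 13): e=[0,10,0] → ·  [on edge]
  covered (0 px):
    · · · · · · · ·
    · · · · · · · ·
    · · · · · · · ·
    · · · · · · · ·
    · · · · · · · ·
    · · · · · · · ·
    · · · · · · · ·
    · · · · · · · ·
    · · · · · · · ·
T1:
  2·area = 28
  edge (11, 9)→(4, 8): d=(-7,-1) top-left  bias=+0
  edge (4, 8)→(4, 4): d=(0,-4) top-left  bias=+0
  edge (4, 4)→(11, 9): d=(7,5) right/bottom  bias=-1
    (2,2)@(5, 5): e=[22,4,2] → █
    (3,2)@(7, 5): e=[24,12,-8] → ·
    (2,3)@(5, 7): e=[8,4,16] → █
    (3,3)@(7, 7): e=[10,12,6] → █
    (4,3)@(9, 7): e=[12,20,-4] → ·
    (2,4)@(5, 9): e=[-6,4,30] → ·
    (3,4)@(7, 9): e=[-4,12,20] → ·
    (5,4)@(11, 9): e=[0,28,0] → ·  [on edge]
  covered (3 px):
    · · · · · · · ·
    · · · · · · · ·
    · · █ · · · · ·
    · · █ █ · · · ·
    · · · · · · · ·
    · · · · · · · ·
    · · · · · · · ·
    · · · · · · · ·
    · · · · · · · ·
T2:
  2·area = 100
  edge (2, 0)→(10, 2): d=(8,2) right/bottom  bias=-1
  edge (10, 2)→(0, 12): d=(-10,10) right/bottom  bias=-1
  edge (0, 12)→(2, 0): d=(2,-12) top-left  bias=+0
    (1,0)@(3, 1): e=[6,80,14] → █
    (2,0)@(5, 1): e=[2,60,38] → █
    (3,0)@(7, 1): e=[-2,40,62] → ·
    (5,0)@(11, 1): e=[-10,0,110] → ·  [on edge]
    (1,1)@(3, 3): e=[22,60,18] → █
    (3,1)@(7, 3): e=[14,20,66] → █
    (4,1)@(9, 3): e=[10,0,90] → ·  [on edge]
    (1,2)@(3, 5): e=[38,40,22] → █
    (3,2)@(7, 5): e=[30,0,70] → ·  [on edge]
    (0,3)@(1, 7): e=[58,40,2] → █
    (2,3)@(5, 7): e=[50,0,50] → ·  [on edge]
    (0,4)@(1, 9): e=[74,20,6] → █
    (1,4)@(3, 9): e=[70,0,30] → ·  [on edge]
    (0,5)@(1, 11): e=[90,0,10] → ·  [on edge]
  covered (10 px):
    · █ █ · · · · ·
    · █ █ █ · · · ·
    · █ █ · · · · ·
    █ █ · · · · · ·
    █ · · · · · · ·
    · · · · · · · ·
    · · · · · · · ·
    · · · · · · · ·
    · · · · · · · ·
T3:
  2·area = 38  (B↔C swapped to make it positive)
  edge (14, 4)→(6, 11): d=(-8,7) right/bottom  bias=-1
  edge (6, 11)→(4, 8): d=(-2,-3) top-left  bias=+0
  edge (4, 8)→(14, 4): d=(10,-4) top-left  bias=+0
    (3,3)@(7, 7): e=[25,11,2] → █
    (4,3)@(9, 7): e=[11,17,10] → █
    (5,3)@(11, 7): e=[-3,23,18] → ·
    (2,4)@(5, 9): e=[23,1,14] → █
    (4,4)@(9, 9): e=[-5,13,30] → ·
    (2,5)@(5, 11): e=[7,-3,34] → ·
    (3,5)@(7, 11): e=[-7,3,42] → ·
  covered (4 px):
    · · · · · · · ·
    · · · · · · · ·
    · · · · · · · ·
    · · · █ █ · · ·
    · · █ █ · · · ·
    · · · · · · · ·
    · · · · · · · ·
    · · · · · · · ·
    · · · · · · · ·
T4:
  2·area = 58
  edge (8, 1)→(6, 11): d=(-2,10) right/bottom  bias=-1
  edge (6, 11)→(2, 2): d=(-4,-9) top-left  bias=+0
  edge (2, 2)→(8, 1): d=(6,-1) top-left  bias=+0
    (1,1)@(3, 3): e=[46,5,7] → █
    (2,1)@(5, 3): e=[26,23,9] → █
    (3,1)@(7, 3): e=[6,41,11] → █
    (4,1)@(9, 3): e=[-14,59,13] → ·
    (1,2)@(3, 5): e=[42,-3,19] → ·
    (2,2)@(5, 5): e=[22,15,21] → █
    (4,2)@(9, 5): e=[-18,51,25] → ·
    (2,3)@(5, 7): e=[18,7,33] → █
    (3,3)@(7, 7): e=[-2,25,35] → ·
    (2,4)@(5, 9): e=[14,-1,45] → ·
  covered (6 px):
    · · · · · · · ·
    · █ █ █ · · · ·
    · · █ █ · · · ·
    · · █ · · · · ·
    · · · · · · · ·
    · · · · · · · ·
    · · · · · · · ·
    · · · · · · · ·
    · · · · · · · ·

Result: [[1,0],[2,0],[1,1],[2,1],[3,1],[1,2],[2,2],[0,3],[1,3],[0,4]]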